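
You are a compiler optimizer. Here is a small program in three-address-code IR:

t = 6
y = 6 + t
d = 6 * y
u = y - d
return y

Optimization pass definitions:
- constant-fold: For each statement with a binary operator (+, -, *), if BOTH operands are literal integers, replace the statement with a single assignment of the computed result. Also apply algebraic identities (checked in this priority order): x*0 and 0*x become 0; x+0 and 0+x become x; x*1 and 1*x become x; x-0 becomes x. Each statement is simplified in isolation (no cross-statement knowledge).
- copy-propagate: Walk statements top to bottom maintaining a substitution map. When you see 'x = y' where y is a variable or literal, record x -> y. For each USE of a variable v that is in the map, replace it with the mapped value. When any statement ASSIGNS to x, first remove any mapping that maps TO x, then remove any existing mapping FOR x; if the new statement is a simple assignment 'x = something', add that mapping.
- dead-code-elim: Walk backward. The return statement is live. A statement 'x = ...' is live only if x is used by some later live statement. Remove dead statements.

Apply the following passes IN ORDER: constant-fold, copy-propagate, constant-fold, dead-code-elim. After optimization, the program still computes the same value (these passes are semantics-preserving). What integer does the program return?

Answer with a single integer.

Answer: 12

Derivation:
Initial IR:
  t = 6
  y = 6 + t
  d = 6 * y
  u = y - d
  return y
After constant-fold (5 stmts):
  t = 6
  y = 6 + t
  d = 6 * y
  u = y - d
  return y
After copy-propagate (5 stmts):
  t = 6
  y = 6 + 6
  d = 6 * y
  u = y - d
  return y
After constant-fold (5 stmts):
  t = 6
  y = 12
  d = 6 * y
  u = y - d
  return y
After dead-code-elim (2 stmts):
  y = 12
  return y
Evaluate:
  t = 6  =>  t = 6
  y = 6 + t  =>  y = 12
  d = 6 * y  =>  d = 72
  u = y - d  =>  u = -60
  return y = 12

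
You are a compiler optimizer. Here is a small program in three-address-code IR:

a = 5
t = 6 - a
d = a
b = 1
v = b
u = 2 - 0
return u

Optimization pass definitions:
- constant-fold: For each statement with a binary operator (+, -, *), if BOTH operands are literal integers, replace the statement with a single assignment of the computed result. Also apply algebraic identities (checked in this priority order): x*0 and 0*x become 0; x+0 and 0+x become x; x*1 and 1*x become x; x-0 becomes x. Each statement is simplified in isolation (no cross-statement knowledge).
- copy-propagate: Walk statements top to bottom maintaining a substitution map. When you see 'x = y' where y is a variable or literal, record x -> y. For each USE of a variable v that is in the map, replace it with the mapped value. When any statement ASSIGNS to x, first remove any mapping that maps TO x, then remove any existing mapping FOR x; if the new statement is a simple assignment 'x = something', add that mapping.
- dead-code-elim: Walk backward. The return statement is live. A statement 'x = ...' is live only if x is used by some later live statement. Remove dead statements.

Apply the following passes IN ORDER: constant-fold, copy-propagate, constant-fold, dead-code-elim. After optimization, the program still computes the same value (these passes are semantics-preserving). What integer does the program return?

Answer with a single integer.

Initial IR:
  a = 5
  t = 6 - a
  d = a
  b = 1
  v = b
  u = 2 - 0
  return u
After constant-fold (7 stmts):
  a = 5
  t = 6 - a
  d = a
  b = 1
  v = b
  u = 2
  return u
After copy-propagate (7 stmts):
  a = 5
  t = 6 - 5
  d = 5
  b = 1
  v = 1
  u = 2
  return 2
After constant-fold (7 stmts):
  a = 5
  t = 1
  d = 5
  b = 1
  v = 1
  u = 2
  return 2
After dead-code-elim (1 stmts):
  return 2
Evaluate:
  a = 5  =>  a = 5
  t = 6 - a  =>  t = 1
  d = a  =>  d = 5
  b = 1  =>  b = 1
  v = b  =>  v = 1
  u = 2 - 0  =>  u = 2
  return u = 2

Answer: 2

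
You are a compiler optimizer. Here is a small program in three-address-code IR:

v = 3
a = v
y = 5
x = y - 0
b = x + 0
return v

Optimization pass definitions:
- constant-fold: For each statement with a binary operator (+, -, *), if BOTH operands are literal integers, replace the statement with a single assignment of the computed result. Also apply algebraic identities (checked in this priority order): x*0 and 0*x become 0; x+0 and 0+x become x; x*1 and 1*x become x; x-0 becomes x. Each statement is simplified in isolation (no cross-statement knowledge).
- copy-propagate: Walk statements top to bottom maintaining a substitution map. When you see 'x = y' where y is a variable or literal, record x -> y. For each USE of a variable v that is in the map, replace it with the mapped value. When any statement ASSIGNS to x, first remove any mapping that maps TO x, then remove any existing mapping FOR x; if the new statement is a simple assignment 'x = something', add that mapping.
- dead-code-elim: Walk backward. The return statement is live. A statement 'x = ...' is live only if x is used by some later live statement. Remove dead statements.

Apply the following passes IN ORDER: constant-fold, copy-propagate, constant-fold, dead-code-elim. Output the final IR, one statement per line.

Answer: return 3

Derivation:
Initial IR:
  v = 3
  a = v
  y = 5
  x = y - 0
  b = x + 0
  return v
After constant-fold (6 stmts):
  v = 3
  a = v
  y = 5
  x = y
  b = x
  return v
After copy-propagate (6 stmts):
  v = 3
  a = 3
  y = 5
  x = 5
  b = 5
  return 3
After constant-fold (6 stmts):
  v = 3
  a = 3
  y = 5
  x = 5
  b = 5
  return 3
After dead-code-elim (1 stmts):
  return 3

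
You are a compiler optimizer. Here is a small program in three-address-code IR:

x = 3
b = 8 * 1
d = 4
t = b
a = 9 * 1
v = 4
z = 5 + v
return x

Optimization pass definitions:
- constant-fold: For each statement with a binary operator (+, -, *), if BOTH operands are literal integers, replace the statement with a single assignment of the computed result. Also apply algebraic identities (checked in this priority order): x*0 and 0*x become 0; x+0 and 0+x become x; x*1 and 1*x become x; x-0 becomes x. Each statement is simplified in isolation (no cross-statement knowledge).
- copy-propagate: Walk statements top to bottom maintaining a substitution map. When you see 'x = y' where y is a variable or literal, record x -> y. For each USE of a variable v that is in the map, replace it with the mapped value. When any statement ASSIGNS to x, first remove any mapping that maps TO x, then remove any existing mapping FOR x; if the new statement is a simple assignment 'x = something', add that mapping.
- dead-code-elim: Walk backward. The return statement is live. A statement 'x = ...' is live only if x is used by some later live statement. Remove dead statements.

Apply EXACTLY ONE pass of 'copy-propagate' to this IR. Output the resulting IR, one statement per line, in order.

Answer: x = 3
b = 8 * 1
d = 4
t = b
a = 9 * 1
v = 4
z = 5 + 4
return 3

Derivation:
Applying copy-propagate statement-by-statement:
  [1] x = 3  (unchanged)
  [2] b = 8 * 1  (unchanged)
  [3] d = 4  (unchanged)
  [4] t = b  (unchanged)
  [5] a = 9 * 1  (unchanged)
  [6] v = 4  (unchanged)
  [7] z = 5 + v  -> z = 5 + 4
  [8] return x  -> return 3
Result (8 stmts):
  x = 3
  b = 8 * 1
  d = 4
  t = b
  a = 9 * 1
  v = 4
  z = 5 + 4
  return 3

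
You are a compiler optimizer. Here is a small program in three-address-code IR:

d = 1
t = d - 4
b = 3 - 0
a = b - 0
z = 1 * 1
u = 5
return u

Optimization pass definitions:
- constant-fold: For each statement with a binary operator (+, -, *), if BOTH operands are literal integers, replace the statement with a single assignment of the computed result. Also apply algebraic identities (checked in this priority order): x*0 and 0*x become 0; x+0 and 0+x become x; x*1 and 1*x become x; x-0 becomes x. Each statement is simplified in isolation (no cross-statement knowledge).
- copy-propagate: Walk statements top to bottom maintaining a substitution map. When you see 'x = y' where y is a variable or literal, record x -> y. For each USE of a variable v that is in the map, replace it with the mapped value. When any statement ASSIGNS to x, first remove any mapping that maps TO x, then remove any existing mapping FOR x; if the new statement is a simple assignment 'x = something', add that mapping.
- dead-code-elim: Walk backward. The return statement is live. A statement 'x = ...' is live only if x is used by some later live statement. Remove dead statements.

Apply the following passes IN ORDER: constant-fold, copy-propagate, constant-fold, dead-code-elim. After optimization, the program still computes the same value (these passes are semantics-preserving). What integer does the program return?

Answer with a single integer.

Initial IR:
  d = 1
  t = d - 4
  b = 3 - 0
  a = b - 0
  z = 1 * 1
  u = 5
  return u
After constant-fold (7 stmts):
  d = 1
  t = d - 4
  b = 3
  a = b
  z = 1
  u = 5
  return u
After copy-propagate (7 stmts):
  d = 1
  t = 1 - 4
  b = 3
  a = 3
  z = 1
  u = 5
  return 5
After constant-fold (7 stmts):
  d = 1
  t = -3
  b = 3
  a = 3
  z = 1
  u = 5
  return 5
After dead-code-elim (1 stmts):
  return 5
Evaluate:
  d = 1  =>  d = 1
  t = d - 4  =>  t = -3
  b = 3 - 0  =>  b = 3
  a = b - 0  =>  a = 3
  z = 1 * 1  =>  z = 1
  u = 5  =>  u = 5
  return u = 5

Answer: 5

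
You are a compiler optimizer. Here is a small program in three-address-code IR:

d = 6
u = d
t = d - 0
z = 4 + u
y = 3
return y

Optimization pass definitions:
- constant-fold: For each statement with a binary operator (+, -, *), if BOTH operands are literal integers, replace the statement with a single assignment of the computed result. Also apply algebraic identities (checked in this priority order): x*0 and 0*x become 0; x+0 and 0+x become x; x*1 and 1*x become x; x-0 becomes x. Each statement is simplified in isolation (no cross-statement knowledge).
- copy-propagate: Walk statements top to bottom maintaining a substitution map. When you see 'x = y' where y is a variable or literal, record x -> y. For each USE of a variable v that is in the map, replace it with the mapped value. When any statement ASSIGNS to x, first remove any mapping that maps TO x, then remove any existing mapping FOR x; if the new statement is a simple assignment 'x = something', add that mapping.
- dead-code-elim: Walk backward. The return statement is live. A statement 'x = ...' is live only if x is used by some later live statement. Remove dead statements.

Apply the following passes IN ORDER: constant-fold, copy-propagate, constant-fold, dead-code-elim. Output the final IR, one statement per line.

Initial IR:
  d = 6
  u = d
  t = d - 0
  z = 4 + u
  y = 3
  return y
After constant-fold (6 stmts):
  d = 6
  u = d
  t = d
  z = 4 + u
  y = 3
  return y
After copy-propagate (6 stmts):
  d = 6
  u = 6
  t = 6
  z = 4 + 6
  y = 3
  return 3
After constant-fold (6 stmts):
  d = 6
  u = 6
  t = 6
  z = 10
  y = 3
  return 3
After dead-code-elim (1 stmts):
  return 3

Answer: return 3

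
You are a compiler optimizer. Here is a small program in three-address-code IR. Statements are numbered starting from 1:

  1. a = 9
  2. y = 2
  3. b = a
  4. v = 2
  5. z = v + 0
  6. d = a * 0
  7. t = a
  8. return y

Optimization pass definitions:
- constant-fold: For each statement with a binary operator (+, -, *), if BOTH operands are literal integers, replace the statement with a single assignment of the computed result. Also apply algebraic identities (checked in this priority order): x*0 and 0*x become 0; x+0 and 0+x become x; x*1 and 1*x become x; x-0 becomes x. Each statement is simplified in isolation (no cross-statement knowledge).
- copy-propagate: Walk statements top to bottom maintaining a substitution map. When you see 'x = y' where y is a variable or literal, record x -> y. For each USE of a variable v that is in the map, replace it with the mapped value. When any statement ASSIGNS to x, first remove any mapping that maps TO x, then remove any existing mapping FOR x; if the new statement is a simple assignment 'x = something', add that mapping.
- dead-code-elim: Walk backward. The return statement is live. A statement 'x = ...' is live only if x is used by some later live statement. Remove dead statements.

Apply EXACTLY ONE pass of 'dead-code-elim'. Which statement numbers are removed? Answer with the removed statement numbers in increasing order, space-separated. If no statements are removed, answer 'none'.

Backward liveness scan:
Stmt 1 'a = 9': DEAD (a not in live set [])
Stmt 2 'y = 2': KEEP (y is live); live-in = []
Stmt 3 'b = a': DEAD (b not in live set ['y'])
Stmt 4 'v = 2': DEAD (v not in live set ['y'])
Stmt 5 'z = v + 0': DEAD (z not in live set ['y'])
Stmt 6 'd = a * 0': DEAD (d not in live set ['y'])
Stmt 7 't = a': DEAD (t not in live set ['y'])
Stmt 8 'return y': KEEP (return); live-in = ['y']
Removed statement numbers: [1, 3, 4, 5, 6, 7]
Surviving IR:
  y = 2
  return y

Answer: 1 3 4 5 6 7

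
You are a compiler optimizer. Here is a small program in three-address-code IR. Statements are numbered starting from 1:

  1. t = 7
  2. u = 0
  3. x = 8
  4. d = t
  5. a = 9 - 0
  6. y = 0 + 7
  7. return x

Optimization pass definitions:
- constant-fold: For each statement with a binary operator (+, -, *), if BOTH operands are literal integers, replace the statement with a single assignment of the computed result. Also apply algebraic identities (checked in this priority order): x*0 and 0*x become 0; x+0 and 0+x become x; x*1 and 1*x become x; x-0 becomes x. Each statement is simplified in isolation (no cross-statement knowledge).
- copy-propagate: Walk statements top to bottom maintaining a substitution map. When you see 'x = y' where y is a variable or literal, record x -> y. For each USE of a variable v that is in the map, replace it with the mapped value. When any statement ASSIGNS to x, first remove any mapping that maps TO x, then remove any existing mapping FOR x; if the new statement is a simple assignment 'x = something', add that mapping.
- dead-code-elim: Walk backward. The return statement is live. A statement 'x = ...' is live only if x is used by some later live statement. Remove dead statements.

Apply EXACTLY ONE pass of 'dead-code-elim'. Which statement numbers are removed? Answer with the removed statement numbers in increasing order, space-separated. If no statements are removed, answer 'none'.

Backward liveness scan:
Stmt 1 't = 7': DEAD (t not in live set [])
Stmt 2 'u = 0': DEAD (u not in live set [])
Stmt 3 'x = 8': KEEP (x is live); live-in = []
Stmt 4 'd = t': DEAD (d not in live set ['x'])
Stmt 5 'a = 9 - 0': DEAD (a not in live set ['x'])
Stmt 6 'y = 0 + 7': DEAD (y not in live set ['x'])
Stmt 7 'return x': KEEP (return); live-in = ['x']
Removed statement numbers: [1, 2, 4, 5, 6]
Surviving IR:
  x = 8
  return x

Answer: 1 2 4 5 6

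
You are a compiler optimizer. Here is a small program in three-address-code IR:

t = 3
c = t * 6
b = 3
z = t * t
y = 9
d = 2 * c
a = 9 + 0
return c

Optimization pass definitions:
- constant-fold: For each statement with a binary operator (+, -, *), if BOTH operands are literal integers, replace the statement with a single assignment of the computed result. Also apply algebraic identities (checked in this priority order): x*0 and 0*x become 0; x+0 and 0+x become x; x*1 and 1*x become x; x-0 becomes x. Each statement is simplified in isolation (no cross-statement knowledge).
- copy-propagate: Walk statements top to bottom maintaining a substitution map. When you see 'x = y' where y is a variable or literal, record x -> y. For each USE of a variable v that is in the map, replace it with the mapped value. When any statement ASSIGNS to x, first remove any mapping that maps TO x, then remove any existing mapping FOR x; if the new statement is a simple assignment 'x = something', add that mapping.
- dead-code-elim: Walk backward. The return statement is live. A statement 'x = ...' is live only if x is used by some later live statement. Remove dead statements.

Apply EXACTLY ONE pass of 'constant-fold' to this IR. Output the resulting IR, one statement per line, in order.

Answer: t = 3
c = t * 6
b = 3
z = t * t
y = 9
d = 2 * c
a = 9
return c

Derivation:
Applying constant-fold statement-by-statement:
  [1] t = 3  (unchanged)
  [2] c = t * 6  (unchanged)
  [3] b = 3  (unchanged)
  [4] z = t * t  (unchanged)
  [5] y = 9  (unchanged)
  [6] d = 2 * c  (unchanged)
  [7] a = 9 + 0  -> a = 9
  [8] return c  (unchanged)
Result (8 stmts):
  t = 3
  c = t * 6
  b = 3
  z = t * t
  y = 9
  d = 2 * c
  a = 9
  return c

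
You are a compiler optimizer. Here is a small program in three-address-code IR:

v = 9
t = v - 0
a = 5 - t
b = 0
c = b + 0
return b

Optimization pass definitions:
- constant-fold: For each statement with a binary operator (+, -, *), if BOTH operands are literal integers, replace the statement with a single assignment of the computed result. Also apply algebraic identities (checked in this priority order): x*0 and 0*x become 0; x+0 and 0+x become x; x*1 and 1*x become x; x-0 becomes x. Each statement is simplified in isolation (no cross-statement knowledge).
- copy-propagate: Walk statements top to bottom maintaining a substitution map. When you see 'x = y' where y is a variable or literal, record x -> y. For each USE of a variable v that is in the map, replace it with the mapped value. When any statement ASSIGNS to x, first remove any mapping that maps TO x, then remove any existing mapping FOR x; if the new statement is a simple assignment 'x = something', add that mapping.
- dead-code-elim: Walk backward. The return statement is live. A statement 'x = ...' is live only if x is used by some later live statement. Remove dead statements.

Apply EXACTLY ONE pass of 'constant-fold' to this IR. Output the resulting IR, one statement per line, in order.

Applying constant-fold statement-by-statement:
  [1] v = 9  (unchanged)
  [2] t = v - 0  -> t = v
  [3] a = 5 - t  (unchanged)
  [4] b = 0  (unchanged)
  [5] c = b + 0  -> c = b
  [6] return b  (unchanged)
Result (6 stmts):
  v = 9
  t = v
  a = 5 - t
  b = 0
  c = b
  return b

Answer: v = 9
t = v
a = 5 - t
b = 0
c = b
return b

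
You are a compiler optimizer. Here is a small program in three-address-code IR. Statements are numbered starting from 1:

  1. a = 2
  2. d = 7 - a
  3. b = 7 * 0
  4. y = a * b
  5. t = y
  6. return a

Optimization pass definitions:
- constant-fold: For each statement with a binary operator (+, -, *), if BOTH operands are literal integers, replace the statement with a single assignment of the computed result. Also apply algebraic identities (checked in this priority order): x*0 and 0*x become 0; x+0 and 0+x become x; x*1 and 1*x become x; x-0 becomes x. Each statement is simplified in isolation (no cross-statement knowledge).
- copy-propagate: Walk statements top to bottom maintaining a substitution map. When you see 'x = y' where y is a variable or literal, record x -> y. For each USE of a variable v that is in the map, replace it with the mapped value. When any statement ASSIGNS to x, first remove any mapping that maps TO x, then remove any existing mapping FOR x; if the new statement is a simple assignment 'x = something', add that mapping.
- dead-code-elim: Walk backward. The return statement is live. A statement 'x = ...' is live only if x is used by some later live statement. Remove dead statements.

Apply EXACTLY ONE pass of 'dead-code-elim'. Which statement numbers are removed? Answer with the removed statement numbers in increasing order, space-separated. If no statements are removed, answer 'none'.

Backward liveness scan:
Stmt 1 'a = 2': KEEP (a is live); live-in = []
Stmt 2 'd = 7 - a': DEAD (d not in live set ['a'])
Stmt 3 'b = 7 * 0': DEAD (b not in live set ['a'])
Stmt 4 'y = a * b': DEAD (y not in live set ['a'])
Stmt 5 't = y': DEAD (t not in live set ['a'])
Stmt 6 'return a': KEEP (return); live-in = ['a']
Removed statement numbers: [2, 3, 4, 5]
Surviving IR:
  a = 2
  return a

Answer: 2 3 4 5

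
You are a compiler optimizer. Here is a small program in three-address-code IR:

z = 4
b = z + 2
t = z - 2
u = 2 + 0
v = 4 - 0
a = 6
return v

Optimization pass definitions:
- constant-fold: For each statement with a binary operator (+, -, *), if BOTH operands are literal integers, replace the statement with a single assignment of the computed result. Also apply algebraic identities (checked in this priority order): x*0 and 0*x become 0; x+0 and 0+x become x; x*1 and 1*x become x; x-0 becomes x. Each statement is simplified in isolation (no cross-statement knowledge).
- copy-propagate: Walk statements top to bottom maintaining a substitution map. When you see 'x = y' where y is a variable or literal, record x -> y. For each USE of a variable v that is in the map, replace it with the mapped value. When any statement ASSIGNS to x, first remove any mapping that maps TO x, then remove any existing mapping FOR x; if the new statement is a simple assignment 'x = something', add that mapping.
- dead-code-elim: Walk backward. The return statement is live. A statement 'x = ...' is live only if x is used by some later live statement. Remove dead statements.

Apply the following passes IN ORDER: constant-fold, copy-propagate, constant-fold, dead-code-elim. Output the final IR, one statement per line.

Initial IR:
  z = 4
  b = z + 2
  t = z - 2
  u = 2 + 0
  v = 4 - 0
  a = 6
  return v
After constant-fold (7 stmts):
  z = 4
  b = z + 2
  t = z - 2
  u = 2
  v = 4
  a = 6
  return v
After copy-propagate (7 stmts):
  z = 4
  b = 4 + 2
  t = 4 - 2
  u = 2
  v = 4
  a = 6
  return 4
After constant-fold (7 stmts):
  z = 4
  b = 6
  t = 2
  u = 2
  v = 4
  a = 6
  return 4
After dead-code-elim (1 stmts):
  return 4

Answer: return 4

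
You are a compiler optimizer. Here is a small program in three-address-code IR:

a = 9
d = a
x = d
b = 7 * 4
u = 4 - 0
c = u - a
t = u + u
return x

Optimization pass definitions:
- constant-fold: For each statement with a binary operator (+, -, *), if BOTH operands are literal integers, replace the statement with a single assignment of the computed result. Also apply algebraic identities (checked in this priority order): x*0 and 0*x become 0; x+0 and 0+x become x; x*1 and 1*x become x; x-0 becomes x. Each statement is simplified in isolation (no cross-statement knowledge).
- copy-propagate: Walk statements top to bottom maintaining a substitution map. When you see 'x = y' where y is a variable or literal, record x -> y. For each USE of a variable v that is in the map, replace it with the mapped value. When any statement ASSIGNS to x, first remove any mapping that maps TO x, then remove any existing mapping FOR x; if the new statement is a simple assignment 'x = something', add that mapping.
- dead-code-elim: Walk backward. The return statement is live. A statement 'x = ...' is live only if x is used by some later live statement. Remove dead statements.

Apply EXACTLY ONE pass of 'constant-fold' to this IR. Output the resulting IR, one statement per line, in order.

Applying constant-fold statement-by-statement:
  [1] a = 9  (unchanged)
  [2] d = a  (unchanged)
  [3] x = d  (unchanged)
  [4] b = 7 * 4  -> b = 28
  [5] u = 4 - 0  -> u = 4
  [6] c = u - a  (unchanged)
  [7] t = u + u  (unchanged)
  [8] return x  (unchanged)
Result (8 stmts):
  a = 9
  d = a
  x = d
  b = 28
  u = 4
  c = u - a
  t = u + u
  return x

Answer: a = 9
d = a
x = d
b = 28
u = 4
c = u - a
t = u + u
return x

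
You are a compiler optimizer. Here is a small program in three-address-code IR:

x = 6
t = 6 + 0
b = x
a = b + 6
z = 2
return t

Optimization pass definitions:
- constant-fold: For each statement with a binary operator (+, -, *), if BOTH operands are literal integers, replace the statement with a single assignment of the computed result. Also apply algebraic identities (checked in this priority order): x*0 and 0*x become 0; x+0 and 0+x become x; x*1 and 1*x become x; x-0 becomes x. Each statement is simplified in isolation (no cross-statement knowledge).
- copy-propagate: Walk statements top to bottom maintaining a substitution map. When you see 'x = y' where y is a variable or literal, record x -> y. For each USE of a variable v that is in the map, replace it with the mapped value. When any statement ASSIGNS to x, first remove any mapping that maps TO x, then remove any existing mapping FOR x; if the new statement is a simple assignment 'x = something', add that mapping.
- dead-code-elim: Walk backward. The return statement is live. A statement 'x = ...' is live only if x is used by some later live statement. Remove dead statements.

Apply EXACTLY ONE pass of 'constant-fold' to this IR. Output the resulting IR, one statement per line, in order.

Answer: x = 6
t = 6
b = x
a = b + 6
z = 2
return t

Derivation:
Applying constant-fold statement-by-statement:
  [1] x = 6  (unchanged)
  [2] t = 6 + 0  -> t = 6
  [3] b = x  (unchanged)
  [4] a = b + 6  (unchanged)
  [5] z = 2  (unchanged)
  [6] return t  (unchanged)
Result (6 stmts):
  x = 6
  t = 6
  b = x
  a = b + 6
  z = 2
  return t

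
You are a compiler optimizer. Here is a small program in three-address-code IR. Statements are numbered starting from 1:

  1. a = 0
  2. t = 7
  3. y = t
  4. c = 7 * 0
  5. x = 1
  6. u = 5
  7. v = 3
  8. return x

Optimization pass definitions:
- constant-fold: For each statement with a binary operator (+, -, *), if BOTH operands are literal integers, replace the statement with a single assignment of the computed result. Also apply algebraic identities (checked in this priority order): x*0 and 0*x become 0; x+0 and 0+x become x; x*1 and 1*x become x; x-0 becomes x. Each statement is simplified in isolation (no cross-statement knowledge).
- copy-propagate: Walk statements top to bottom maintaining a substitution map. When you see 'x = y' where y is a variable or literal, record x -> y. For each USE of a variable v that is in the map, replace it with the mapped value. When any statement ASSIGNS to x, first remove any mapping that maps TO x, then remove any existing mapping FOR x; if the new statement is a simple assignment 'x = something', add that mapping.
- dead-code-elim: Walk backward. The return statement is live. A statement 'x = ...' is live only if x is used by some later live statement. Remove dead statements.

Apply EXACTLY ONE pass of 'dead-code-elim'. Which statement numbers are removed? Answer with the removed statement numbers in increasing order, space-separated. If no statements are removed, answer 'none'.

Answer: 1 2 3 4 6 7

Derivation:
Backward liveness scan:
Stmt 1 'a = 0': DEAD (a not in live set [])
Stmt 2 't = 7': DEAD (t not in live set [])
Stmt 3 'y = t': DEAD (y not in live set [])
Stmt 4 'c = 7 * 0': DEAD (c not in live set [])
Stmt 5 'x = 1': KEEP (x is live); live-in = []
Stmt 6 'u = 5': DEAD (u not in live set ['x'])
Stmt 7 'v = 3': DEAD (v not in live set ['x'])
Stmt 8 'return x': KEEP (return); live-in = ['x']
Removed statement numbers: [1, 2, 3, 4, 6, 7]
Surviving IR:
  x = 1
  return x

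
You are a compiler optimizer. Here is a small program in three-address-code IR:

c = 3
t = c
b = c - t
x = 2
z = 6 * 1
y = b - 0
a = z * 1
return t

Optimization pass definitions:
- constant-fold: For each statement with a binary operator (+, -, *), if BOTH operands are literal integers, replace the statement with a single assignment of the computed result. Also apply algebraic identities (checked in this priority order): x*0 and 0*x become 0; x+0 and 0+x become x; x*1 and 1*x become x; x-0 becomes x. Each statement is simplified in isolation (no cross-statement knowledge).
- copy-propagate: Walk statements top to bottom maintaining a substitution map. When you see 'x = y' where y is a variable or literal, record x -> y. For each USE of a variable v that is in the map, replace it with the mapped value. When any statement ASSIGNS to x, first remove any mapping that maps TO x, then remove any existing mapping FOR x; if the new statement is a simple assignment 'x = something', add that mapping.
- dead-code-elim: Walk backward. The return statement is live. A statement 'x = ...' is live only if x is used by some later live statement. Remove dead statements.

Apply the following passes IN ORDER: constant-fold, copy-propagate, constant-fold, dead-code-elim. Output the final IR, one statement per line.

Initial IR:
  c = 3
  t = c
  b = c - t
  x = 2
  z = 6 * 1
  y = b - 0
  a = z * 1
  return t
After constant-fold (8 stmts):
  c = 3
  t = c
  b = c - t
  x = 2
  z = 6
  y = b
  a = z
  return t
After copy-propagate (8 stmts):
  c = 3
  t = 3
  b = 3 - 3
  x = 2
  z = 6
  y = b
  a = 6
  return 3
After constant-fold (8 stmts):
  c = 3
  t = 3
  b = 0
  x = 2
  z = 6
  y = b
  a = 6
  return 3
After dead-code-elim (1 stmts):
  return 3

Answer: return 3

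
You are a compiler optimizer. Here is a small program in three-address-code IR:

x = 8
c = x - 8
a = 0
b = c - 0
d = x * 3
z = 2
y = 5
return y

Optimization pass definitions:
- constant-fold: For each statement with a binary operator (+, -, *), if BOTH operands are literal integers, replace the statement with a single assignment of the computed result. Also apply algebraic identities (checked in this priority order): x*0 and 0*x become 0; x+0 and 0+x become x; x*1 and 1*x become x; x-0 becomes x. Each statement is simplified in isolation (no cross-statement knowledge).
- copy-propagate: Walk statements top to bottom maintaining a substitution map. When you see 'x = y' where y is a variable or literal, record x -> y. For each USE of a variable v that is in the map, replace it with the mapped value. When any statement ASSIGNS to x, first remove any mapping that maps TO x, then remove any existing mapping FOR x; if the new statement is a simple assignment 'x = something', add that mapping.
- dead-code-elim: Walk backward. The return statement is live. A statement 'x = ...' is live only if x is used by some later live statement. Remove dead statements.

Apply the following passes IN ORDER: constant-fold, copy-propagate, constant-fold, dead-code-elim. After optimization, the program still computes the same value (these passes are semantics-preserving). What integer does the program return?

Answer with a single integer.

Answer: 5

Derivation:
Initial IR:
  x = 8
  c = x - 8
  a = 0
  b = c - 0
  d = x * 3
  z = 2
  y = 5
  return y
After constant-fold (8 stmts):
  x = 8
  c = x - 8
  a = 0
  b = c
  d = x * 3
  z = 2
  y = 5
  return y
After copy-propagate (8 stmts):
  x = 8
  c = 8 - 8
  a = 0
  b = c
  d = 8 * 3
  z = 2
  y = 5
  return 5
After constant-fold (8 stmts):
  x = 8
  c = 0
  a = 0
  b = c
  d = 24
  z = 2
  y = 5
  return 5
After dead-code-elim (1 stmts):
  return 5
Evaluate:
  x = 8  =>  x = 8
  c = x - 8  =>  c = 0
  a = 0  =>  a = 0
  b = c - 0  =>  b = 0
  d = x * 3  =>  d = 24
  z = 2  =>  z = 2
  y = 5  =>  y = 5
  return y = 5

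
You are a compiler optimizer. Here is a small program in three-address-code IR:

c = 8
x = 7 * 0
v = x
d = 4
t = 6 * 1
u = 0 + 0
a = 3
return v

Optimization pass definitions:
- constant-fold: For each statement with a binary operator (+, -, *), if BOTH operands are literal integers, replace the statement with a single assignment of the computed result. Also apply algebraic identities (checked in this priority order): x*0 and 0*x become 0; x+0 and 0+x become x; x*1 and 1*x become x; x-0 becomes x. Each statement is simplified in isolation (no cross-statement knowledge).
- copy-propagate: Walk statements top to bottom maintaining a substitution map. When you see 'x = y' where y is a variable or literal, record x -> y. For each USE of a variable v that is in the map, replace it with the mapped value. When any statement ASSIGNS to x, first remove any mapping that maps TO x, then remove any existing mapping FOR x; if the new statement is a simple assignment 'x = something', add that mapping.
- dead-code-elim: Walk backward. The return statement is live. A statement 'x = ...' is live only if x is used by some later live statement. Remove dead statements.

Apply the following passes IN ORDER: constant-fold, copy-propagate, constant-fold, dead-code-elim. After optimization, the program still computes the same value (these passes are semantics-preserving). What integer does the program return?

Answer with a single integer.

Answer: 0

Derivation:
Initial IR:
  c = 8
  x = 7 * 0
  v = x
  d = 4
  t = 6 * 1
  u = 0 + 0
  a = 3
  return v
After constant-fold (8 stmts):
  c = 8
  x = 0
  v = x
  d = 4
  t = 6
  u = 0
  a = 3
  return v
After copy-propagate (8 stmts):
  c = 8
  x = 0
  v = 0
  d = 4
  t = 6
  u = 0
  a = 3
  return 0
After constant-fold (8 stmts):
  c = 8
  x = 0
  v = 0
  d = 4
  t = 6
  u = 0
  a = 3
  return 0
After dead-code-elim (1 stmts):
  return 0
Evaluate:
  c = 8  =>  c = 8
  x = 7 * 0  =>  x = 0
  v = x  =>  v = 0
  d = 4  =>  d = 4
  t = 6 * 1  =>  t = 6
  u = 0 + 0  =>  u = 0
  a = 3  =>  a = 3
  return v = 0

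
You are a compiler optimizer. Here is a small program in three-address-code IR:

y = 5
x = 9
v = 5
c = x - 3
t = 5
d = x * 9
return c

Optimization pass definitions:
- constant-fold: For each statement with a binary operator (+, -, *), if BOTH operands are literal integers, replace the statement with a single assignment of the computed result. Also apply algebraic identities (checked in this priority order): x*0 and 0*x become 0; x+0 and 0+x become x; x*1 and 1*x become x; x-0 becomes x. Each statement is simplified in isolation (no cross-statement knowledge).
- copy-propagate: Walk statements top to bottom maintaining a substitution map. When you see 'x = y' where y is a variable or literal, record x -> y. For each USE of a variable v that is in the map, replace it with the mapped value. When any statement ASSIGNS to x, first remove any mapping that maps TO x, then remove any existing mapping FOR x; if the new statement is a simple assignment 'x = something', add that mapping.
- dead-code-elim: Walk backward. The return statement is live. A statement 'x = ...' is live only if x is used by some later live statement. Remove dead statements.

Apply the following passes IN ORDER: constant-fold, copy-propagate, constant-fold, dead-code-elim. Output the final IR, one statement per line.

Initial IR:
  y = 5
  x = 9
  v = 5
  c = x - 3
  t = 5
  d = x * 9
  return c
After constant-fold (7 stmts):
  y = 5
  x = 9
  v = 5
  c = x - 3
  t = 5
  d = x * 9
  return c
After copy-propagate (7 stmts):
  y = 5
  x = 9
  v = 5
  c = 9 - 3
  t = 5
  d = 9 * 9
  return c
After constant-fold (7 stmts):
  y = 5
  x = 9
  v = 5
  c = 6
  t = 5
  d = 81
  return c
After dead-code-elim (2 stmts):
  c = 6
  return c

Answer: c = 6
return c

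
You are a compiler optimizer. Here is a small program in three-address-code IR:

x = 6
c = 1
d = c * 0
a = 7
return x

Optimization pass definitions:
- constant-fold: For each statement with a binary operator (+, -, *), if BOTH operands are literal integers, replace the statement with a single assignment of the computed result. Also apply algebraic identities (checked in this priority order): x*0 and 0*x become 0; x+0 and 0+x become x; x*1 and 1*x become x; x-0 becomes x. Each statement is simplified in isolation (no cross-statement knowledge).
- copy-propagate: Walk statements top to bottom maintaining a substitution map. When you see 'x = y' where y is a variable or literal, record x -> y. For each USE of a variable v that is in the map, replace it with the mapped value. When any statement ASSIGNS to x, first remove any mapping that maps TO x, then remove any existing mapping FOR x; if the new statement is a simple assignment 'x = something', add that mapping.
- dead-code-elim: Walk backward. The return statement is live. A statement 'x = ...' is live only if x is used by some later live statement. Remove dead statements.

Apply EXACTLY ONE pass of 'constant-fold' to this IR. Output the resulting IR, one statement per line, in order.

Answer: x = 6
c = 1
d = 0
a = 7
return x

Derivation:
Applying constant-fold statement-by-statement:
  [1] x = 6  (unchanged)
  [2] c = 1  (unchanged)
  [3] d = c * 0  -> d = 0
  [4] a = 7  (unchanged)
  [5] return x  (unchanged)
Result (5 stmts):
  x = 6
  c = 1
  d = 0
  a = 7
  return x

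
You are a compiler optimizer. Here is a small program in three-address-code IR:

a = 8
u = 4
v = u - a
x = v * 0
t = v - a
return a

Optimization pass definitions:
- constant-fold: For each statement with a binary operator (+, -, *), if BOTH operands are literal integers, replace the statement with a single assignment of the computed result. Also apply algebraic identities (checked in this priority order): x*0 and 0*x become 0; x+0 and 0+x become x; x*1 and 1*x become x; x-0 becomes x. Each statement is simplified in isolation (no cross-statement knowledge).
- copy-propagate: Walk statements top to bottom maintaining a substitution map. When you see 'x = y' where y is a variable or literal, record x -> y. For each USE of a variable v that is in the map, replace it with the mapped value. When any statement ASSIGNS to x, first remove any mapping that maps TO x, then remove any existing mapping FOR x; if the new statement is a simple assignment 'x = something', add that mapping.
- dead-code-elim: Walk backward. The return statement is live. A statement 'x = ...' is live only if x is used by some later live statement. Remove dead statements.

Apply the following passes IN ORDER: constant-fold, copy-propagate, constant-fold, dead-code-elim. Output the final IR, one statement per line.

Answer: return 8

Derivation:
Initial IR:
  a = 8
  u = 4
  v = u - a
  x = v * 0
  t = v - a
  return a
After constant-fold (6 stmts):
  a = 8
  u = 4
  v = u - a
  x = 0
  t = v - a
  return a
After copy-propagate (6 stmts):
  a = 8
  u = 4
  v = 4 - 8
  x = 0
  t = v - 8
  return 8
After constant-fold (6 stmts):
  a = 8
  u = 4
  v = -4
  x = 0
  t = v - 8
  return 8
After dead-code-elim (1 stmts):
  return 8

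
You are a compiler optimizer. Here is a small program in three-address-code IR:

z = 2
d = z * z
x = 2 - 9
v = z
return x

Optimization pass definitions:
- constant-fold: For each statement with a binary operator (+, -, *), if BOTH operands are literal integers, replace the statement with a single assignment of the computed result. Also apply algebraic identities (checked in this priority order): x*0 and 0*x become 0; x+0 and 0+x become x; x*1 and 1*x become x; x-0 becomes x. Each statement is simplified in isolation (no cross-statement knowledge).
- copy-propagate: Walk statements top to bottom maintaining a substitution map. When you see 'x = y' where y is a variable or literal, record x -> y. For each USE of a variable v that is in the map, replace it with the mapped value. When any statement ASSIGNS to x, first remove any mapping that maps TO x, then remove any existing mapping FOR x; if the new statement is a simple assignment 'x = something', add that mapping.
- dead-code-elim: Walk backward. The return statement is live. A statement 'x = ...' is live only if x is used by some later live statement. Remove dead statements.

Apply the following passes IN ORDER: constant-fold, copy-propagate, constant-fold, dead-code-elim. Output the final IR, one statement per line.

Initial IR:
  z = 2
  d = z * z
  x = 2 - 9
  v = z
  return x
After constant-fold (5 stmts):
  z = 2
  d = z * z
  x = -7
  v = z
  return x
After copy-propagate (5 stmts):
  z = 2
  d = 2 * 2
  x = -7
  v = 2
  return -7
After constant-fold (5 stmts):
  z = 2
  d = 4
  x = -7
  v = 2
  return -7
After dead-code-elim (1 stmts):
  return -7

Answer: return -7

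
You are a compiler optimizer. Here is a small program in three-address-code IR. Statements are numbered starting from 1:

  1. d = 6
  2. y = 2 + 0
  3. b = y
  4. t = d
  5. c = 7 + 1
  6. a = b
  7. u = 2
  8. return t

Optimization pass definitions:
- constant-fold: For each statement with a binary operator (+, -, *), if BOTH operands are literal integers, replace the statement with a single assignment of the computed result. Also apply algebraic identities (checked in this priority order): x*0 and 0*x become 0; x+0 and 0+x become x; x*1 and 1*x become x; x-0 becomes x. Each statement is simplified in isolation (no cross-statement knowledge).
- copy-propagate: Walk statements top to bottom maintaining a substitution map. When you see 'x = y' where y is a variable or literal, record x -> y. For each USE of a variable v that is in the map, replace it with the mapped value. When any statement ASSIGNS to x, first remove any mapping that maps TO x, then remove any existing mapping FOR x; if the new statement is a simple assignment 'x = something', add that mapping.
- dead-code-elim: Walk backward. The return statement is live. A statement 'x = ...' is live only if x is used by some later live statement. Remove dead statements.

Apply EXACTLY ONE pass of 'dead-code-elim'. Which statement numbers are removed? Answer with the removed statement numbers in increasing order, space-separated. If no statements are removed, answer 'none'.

Answer: 2 3 5 6 7

Derivation:
Backward liveness scan:
Stmt 1 'd = 6': KEEP (d is live); live-in = []
Stmt 2 'y = 2 + 0': DEAD (y not in live set ['d'])
Stmt 3 'b = y': DEAD (b not in live set ['d'])
Stmt 4 't = d': KEEP (t is live); live-in = ['d']
Stmt 5 'c = 7 + 1': DEAD (c not in live set ['t'])
Stmt 6 'a = b': DEAD (a not in live set ['t'])
Stmt 7 'u = 2': DEAD (u not in live set ['t'])
Stmt 8 'return t': KEEP (return); live-in = ['t']
Removed statement numbers: [2, 3, 5, 6, 7]
Surviving IR:
  d = 6
  t = d
  return t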